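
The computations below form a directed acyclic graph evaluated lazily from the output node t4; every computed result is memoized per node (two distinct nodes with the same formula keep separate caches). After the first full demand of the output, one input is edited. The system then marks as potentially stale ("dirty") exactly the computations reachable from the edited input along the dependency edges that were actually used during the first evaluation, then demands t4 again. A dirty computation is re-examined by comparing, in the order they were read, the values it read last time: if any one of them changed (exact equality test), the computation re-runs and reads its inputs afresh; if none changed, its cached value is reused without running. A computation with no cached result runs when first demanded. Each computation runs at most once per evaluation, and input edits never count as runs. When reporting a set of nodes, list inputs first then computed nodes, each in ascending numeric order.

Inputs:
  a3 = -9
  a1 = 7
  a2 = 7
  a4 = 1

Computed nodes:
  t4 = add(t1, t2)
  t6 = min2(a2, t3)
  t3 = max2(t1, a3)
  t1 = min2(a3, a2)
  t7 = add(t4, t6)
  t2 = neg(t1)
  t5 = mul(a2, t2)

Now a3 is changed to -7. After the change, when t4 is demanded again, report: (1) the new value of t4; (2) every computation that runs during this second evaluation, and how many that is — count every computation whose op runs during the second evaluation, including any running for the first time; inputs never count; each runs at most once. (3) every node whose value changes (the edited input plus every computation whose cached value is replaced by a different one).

Demanding t4 again yields 0.
3 computations run: t1, t2, t4.
The nodes whose values change: a3, t1, t2.

First demand of the output computes:
  t1 = min2(-9, 7) = -9
  t2 = neg(-9) = 9
  t4 = add(-9, 9) = 0

After the edit, cleaning proceeds:
  t1: a read changed (a3 -9->-7) — executes, giving -7.
  t2: a read changed (t1 -9->-7) — executes, giving 7.
  t4: a read changed (t1 -9->-7; t2 9->7) — executes, giving 0 — identical to its old value.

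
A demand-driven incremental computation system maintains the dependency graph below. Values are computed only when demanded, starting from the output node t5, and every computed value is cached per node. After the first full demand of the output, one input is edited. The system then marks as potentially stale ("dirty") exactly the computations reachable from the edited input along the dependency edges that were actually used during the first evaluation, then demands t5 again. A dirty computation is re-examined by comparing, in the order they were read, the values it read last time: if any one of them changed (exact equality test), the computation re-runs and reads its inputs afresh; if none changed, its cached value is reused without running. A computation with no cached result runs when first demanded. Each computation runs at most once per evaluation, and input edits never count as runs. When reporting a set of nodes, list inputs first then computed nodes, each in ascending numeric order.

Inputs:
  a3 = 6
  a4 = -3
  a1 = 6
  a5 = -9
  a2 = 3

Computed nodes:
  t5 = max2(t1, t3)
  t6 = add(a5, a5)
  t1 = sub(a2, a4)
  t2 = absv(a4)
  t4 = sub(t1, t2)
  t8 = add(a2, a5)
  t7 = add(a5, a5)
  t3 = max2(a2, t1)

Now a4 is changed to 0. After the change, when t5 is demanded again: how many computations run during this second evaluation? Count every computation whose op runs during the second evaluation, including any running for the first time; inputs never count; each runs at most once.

Computations that run: t1, t3, t5 — 3 in total.

First evaluation (everything demanded from the output):
  t1 = sub(3, -3) = 6
  t3 = max2(3, 6) = 6
  t5 = max2(6, 6) = 6

Propagation after the edit:
  t1: runs — a4 -3->0; result 3.
  t3: runs — t1 6->3; result 3.
  t5: runs — t1 6->3; t3 6->3; result 3.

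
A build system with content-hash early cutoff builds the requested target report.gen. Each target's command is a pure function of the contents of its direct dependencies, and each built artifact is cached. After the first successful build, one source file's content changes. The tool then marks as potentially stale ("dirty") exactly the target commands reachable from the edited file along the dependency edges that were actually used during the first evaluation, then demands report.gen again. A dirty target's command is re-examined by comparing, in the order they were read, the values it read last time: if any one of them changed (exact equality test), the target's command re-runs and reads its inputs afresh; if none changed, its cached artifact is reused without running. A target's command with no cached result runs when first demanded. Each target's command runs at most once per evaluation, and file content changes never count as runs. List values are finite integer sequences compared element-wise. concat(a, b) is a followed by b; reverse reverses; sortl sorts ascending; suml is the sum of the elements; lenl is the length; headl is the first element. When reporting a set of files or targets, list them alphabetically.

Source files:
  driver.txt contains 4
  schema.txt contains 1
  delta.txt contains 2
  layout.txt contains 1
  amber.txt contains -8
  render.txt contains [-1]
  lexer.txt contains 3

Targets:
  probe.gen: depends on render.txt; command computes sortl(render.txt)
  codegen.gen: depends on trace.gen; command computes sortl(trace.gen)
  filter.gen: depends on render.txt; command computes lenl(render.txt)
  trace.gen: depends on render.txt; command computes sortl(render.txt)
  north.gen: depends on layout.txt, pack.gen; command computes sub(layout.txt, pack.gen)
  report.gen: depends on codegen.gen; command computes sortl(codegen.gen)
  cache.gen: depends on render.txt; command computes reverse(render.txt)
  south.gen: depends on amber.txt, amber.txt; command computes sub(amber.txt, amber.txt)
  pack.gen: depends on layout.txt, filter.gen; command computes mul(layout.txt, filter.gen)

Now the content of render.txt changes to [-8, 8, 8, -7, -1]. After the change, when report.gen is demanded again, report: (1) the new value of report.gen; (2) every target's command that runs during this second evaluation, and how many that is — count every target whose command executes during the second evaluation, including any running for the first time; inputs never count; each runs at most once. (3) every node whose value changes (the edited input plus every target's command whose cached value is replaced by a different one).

New value of report.gen: [-8, -7, -1, 8, 8].
Target commands that run: codegen.gen, report.gen, trace.gen — 3 in total.
Values that change: codegen.gen, render.txt, report.gen, trace.gen.

First evaluation (everything demanded from the output):
  trace.gen = sortl([-1]) = [-1]
  codegen.gen = sortl([-1]) = [-1]
  report.gen = sortl([-1]) = [-1]

Propagation after the edit:
  trace.gen: runs — render.txt [-1]->[-8, 8, 8, -7, -1]; result [-8, -7, -1, 8, 8].
  codegen.gen: runs — trace.gen [-1]->[-8, -7, -1, 8, 8]; result [-8, -7, -1, 8, 8].
  report.gen: runs — codegen.gen [-1]->[-8, -7, -1, 8, 8]; result [-8, -7, -1, 8, 8].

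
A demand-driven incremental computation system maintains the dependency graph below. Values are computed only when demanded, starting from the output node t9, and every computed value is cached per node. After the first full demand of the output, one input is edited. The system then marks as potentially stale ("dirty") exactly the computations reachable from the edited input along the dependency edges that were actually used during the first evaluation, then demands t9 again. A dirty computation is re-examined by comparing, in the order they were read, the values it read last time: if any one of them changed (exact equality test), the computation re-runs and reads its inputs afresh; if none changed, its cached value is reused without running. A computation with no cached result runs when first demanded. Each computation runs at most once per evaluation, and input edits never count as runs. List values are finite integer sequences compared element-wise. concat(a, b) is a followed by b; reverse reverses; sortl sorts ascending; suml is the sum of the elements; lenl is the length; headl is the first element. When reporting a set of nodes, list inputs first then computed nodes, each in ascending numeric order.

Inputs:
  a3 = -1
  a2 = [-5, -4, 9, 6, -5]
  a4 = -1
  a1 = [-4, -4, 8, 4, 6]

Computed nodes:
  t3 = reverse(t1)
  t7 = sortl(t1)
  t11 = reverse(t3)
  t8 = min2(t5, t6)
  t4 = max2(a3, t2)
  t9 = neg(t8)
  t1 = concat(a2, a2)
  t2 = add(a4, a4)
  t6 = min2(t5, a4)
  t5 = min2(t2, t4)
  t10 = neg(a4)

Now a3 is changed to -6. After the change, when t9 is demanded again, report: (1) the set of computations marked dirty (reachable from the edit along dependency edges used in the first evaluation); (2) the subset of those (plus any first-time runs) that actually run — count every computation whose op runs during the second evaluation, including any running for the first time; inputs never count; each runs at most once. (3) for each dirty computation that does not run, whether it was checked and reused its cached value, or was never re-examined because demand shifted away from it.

First evaluation (everything demanded from the output):
  t2 = add(-1, -1) = -2
  t4 = max2(-1, -2) = -1
  t5 = min2(-2, -1) = -2
  t6 = min2(-2, -1) = -2
  t8 = min2(-2, -2) = -2
  t9 = neg(-2) = 2

Propagation after the edit:
  t4: runs — a3 -1->-6; result -2.
  t5: runs — t4 -1->-2; result -2 (same value as before).
  t6: checked — values it read are unchanged (t5 unchanged, a4 unchanged); reused cached -2 without running.
  t8: checked — values it read are unchanged (t5 unchanged, t6 unchanged); reused cached -2 without running.
  t9: checked — values it read are unchanged (t8 unchanged); reused cached 2 without running.

Key observation: the change is absorbed at t5 — it re-runs but produces the same value, and the output's value is unchanged.

Marked dirty: t4, t5, t6, t8, t9.
Computations that run: t4, t5 — 2 in total.
Checked but reused from cache: t6, t8, t9.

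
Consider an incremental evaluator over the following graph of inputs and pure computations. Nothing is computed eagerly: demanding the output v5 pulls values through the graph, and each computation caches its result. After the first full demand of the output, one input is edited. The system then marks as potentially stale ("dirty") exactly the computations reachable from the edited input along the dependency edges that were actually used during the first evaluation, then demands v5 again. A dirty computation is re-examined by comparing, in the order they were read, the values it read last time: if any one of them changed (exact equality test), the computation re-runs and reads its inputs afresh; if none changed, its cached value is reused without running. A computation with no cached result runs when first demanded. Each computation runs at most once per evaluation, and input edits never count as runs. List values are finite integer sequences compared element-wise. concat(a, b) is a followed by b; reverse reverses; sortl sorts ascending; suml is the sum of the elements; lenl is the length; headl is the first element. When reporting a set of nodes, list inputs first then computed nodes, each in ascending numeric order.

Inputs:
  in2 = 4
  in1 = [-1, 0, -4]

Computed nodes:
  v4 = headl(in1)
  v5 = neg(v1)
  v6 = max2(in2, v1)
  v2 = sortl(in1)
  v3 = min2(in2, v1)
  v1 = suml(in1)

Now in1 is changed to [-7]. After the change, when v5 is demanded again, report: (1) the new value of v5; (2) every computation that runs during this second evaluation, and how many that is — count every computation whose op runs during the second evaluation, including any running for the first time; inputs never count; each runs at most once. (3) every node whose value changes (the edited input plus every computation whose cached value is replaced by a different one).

Initial pass — values computed on the first demand:
  v1 = suml([-1, 0, -4]) = -5
  v5 = neg(-5) = 5

Second demand — change propagation:
  v1: re-runs because in1 [-1, 0, -4]->[-7]; new result -7.
  v5: re-runs because v1 -5->-7; new result 7.

v5 now evaluates to 7.
Run set: v1, v5 (2 run).
Changed values: in1, v1, v5.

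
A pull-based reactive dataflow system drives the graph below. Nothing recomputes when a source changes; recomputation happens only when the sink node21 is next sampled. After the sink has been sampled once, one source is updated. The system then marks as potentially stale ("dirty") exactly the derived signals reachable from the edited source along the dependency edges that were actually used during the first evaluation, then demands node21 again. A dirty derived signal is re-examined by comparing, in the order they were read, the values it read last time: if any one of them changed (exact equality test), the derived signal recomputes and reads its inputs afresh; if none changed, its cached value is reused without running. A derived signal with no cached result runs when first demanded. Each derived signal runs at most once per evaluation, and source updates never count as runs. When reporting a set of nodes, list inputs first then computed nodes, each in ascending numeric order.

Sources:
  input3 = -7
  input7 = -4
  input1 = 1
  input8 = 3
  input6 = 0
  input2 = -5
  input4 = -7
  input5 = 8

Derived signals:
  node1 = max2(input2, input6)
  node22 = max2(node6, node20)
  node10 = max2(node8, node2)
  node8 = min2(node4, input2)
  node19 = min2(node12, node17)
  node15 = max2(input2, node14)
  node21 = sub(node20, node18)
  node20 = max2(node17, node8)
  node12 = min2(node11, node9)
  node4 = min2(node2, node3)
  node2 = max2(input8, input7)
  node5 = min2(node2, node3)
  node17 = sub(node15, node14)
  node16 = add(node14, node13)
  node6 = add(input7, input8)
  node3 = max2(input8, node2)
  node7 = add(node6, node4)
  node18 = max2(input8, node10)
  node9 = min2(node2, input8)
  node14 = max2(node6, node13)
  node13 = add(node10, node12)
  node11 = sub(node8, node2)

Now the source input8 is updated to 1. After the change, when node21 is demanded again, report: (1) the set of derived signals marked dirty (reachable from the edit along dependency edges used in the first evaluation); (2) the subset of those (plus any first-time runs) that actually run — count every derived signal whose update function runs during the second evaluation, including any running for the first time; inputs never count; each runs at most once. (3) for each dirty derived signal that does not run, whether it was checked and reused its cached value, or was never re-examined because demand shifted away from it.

First evaluation (everything demanded from the output):
  node2 = max2(3, -4) = 3
  node3 = max2(3, 3) = 3
  node4 = min2(3, 3) = 3
  node6 = add(-4, 3) = -1
  node8 = min2(3, -5) = -5
  node9 = min2(3, 3) = 3
  node10 = max2(-5, 3) = 3
  node11 = sub(-5, 3) = -8
  node12 = min2(-8, 3) = -8
  node13 = add(3, -8) = -5
  node14 = max2(-1, -5) = -1
  node15 = max2(-5, -1) = -1
  node17 = sub(-1, -1) = 0
  node18 = max2(3, 3) = 3
  node20 = max2(0, -5) = 0
  node21 = sub(0, 3) = -3

Propagation after the edit:
  node2: runs — input8 3->1; result 1.
  node3: runs — input8 3->1; node2 3->1; result 1.
  node4: runs — node2 3->1; node3 3->1; result 1.
  node6: runs — input8 3->1; result -3.
  node8: runs — node4 3->1; result -5 (same value as before).
  node9: runs — node2 3->1; input8 3->1; result 1.
  node10: runs — node2 3->1; result 1.
  node11: runs — node2 3->1; result -6.
  node12: runs — node11 -8->-6; node9 3->1; result -6.
  node13: runs — node10 3->1; node12 -8->-6; result -5 (same value as before).
  node14: runs — node6 -1->-3; result -3.
  node15: runs — node14 -1->-3; result -3.
  node17: runs — node15 -1->-3; node14 -1->-3; result 0 (same value as before).
  node18: runs — input8 3->1; node10 3->1; result 1.
  node20: checked — values it read are unchanged (node17 unchanged, node8 unchanged); reused cached 0 without running.
  node21: runs — node18 3->1; result -1.

Key observation: the cutoff stops propagation at node20 — its inputs' values are unchanged, so it reuses its cache.

Marked dirty: node2, node3, node4, node6, node8, node9, node10, node11, node12, node13, node14, node15, node17, node18, node20, node21.
Derived signals that run: node2, node3, node4, node6, node8, node9, node10, node11, node12, node13, node14, node15, node17, node18, node21 — 15 in total.
Checked but reused from cache: node20.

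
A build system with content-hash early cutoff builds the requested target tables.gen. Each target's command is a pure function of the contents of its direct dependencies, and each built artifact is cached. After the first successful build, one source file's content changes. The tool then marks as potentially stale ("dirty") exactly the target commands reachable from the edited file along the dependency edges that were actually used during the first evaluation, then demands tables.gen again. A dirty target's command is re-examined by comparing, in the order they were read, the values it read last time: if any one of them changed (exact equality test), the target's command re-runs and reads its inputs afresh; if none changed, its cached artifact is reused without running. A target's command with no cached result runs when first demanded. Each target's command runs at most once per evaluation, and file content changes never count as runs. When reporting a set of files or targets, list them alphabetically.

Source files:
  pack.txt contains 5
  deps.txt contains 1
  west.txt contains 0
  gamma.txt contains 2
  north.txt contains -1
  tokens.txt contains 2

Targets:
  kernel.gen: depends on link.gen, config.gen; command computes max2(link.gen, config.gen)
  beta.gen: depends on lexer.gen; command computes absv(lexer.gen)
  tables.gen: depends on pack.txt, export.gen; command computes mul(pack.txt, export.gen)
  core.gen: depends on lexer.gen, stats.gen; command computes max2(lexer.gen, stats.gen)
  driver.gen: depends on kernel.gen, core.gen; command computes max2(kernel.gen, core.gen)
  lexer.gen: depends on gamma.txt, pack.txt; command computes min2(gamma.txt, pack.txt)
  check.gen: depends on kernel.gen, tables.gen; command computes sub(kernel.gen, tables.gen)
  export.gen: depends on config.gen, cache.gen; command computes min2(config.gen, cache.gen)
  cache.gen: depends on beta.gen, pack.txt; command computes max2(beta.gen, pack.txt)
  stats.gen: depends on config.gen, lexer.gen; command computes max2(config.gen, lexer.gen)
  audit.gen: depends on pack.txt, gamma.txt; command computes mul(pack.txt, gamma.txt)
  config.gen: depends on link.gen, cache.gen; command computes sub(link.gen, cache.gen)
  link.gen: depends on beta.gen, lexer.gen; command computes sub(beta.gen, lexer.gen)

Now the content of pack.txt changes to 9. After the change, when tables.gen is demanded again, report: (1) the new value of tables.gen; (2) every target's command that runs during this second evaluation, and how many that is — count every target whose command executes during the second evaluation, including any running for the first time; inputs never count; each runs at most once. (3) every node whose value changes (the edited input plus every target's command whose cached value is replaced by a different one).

New value of tables.gen: -81.
Target commands that run: cache.gen, config.gen, export.gen, lexer.gen, tables.gen — 5 in total.
Values that change: cache.gen, config.gen, export.gen, pack.txt, tables.gen.
Key observation: the cutoff stops propagation at beta.gen — its inputs' values are unchanged, so it reuses its cache.

First evaluation (everything demanded from the output):
  lexer.gen = min2(2, 5) = 2
  beta.gen = absv(2) = 2
  cache.gen = max2(2, 5) = 5
  link.gen = sub(2, 2) = 0
  config.gen = sub(0, 5) = -5
  export.gen = min2(-5, 5) = -5
  tables.gen = mul(5, -5) = -25

Propagation after the edit:
  lexer.gen: runs — pack.txt 5->9; result 2 (same value as before).
  beta.gen: checked — values it read are unchanged (lexer.gen unchanged); reused cached 2 without running.
  cache.gen: runs — pack.txt 5->9; result 9.
  link.gen: checked — values it read are unchanged (beta.gen unchanged, lexer.gen unchanged); reused cached 0 without running.
  config.gen: runs — cache.gen 5->9; result -9.
  export.gen: runs — config.gen -5->-9; cache.gen 5->9; result -9.
  tables.gen: runs — pack.txt 5->9; export.gen -5->-9; result -81.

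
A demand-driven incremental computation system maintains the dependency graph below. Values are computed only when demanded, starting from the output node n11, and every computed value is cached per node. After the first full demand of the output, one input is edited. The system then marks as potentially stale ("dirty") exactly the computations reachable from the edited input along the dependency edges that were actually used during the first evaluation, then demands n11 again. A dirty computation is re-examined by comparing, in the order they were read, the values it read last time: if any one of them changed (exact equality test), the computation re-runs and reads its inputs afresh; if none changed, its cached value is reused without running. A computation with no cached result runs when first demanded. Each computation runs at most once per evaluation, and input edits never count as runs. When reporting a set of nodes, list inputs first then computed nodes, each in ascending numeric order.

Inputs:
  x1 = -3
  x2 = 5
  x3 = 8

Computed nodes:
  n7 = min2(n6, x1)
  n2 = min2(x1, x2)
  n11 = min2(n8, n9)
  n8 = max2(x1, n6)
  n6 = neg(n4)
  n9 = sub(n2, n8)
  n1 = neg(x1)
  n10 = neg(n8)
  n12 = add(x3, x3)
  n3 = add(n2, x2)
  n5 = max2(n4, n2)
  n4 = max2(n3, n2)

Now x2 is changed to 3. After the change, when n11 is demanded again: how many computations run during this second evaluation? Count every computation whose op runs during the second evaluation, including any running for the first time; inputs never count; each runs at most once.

Computations that run: n2, n3, n4, n6, n8, n9, n11 — 7 in total.

First evaluation (everything demanded from the output):
  n2 = min2(-3, 5) = -3
  n3 = add(-3, 5) = 2
  n4 = max2(2, -3) = 2
  n6 = neg(2) = -2
  n8 = max2(-3, -2) = -2
  n9 = sub(-3, -2) = -1
  n11 = min2(-2, -1) = -2

Propagation after the edit:
  n2: runs — x2 5->3; result -3 (same value as before).
  n3: runs — x2 5->3; result 0.
  n4: runs — n3 2->0; result 0.
  n6: runs — n4 2->0; result 0.
  n8: runs — n6 -2->0; result 0.
  n9: runs — n8 -2->0; result -3.
  n11: runs — n8 -2->0; n9 -1->-3; result -3.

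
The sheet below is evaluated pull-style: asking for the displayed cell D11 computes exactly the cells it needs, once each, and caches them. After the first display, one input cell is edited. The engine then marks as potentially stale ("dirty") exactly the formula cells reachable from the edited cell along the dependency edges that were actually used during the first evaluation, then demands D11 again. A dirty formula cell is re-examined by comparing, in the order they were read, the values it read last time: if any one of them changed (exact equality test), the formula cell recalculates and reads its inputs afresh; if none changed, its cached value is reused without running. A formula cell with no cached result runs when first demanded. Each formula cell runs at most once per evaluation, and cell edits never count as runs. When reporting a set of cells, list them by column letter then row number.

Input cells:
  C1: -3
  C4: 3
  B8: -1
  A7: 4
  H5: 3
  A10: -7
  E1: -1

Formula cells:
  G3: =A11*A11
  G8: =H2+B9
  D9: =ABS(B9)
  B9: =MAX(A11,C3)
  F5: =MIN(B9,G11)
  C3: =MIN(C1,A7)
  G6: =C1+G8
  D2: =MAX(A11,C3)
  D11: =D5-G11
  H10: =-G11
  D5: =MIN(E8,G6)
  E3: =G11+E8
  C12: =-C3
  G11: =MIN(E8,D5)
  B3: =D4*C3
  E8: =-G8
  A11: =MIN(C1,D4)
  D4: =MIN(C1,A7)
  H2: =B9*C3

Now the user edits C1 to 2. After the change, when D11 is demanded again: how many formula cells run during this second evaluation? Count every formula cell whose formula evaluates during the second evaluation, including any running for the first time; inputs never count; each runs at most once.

8 formula cells run: A11, B9, C3, D4, D5, G6, G8, H2.
Note where the cutoff bites: E8 is checked, finds nothing changed, and keeps its cache.

First demand of the output computes:
  C3 = MIN(-3, 4) = -3
  D4 = MIN(-3, 4) = -3
  A11 = MIN(-3, -3) = -3
  B9 = MAX(-3, -3) = -3
  H2 = -3 * -3 = 9
  G8 = 9 + -3 = 6
  E8 = -(6) = -6
  G6 = -3 + 6 = 3
  D5 = MIN(-6, 3) = -6
  G11 = MIN(-6, -6) = -6
  D11 = -6 - -6 = 0

After the edit, cleaning proceeds:
  C3: a read changed (C1 -3->2) — executes, giving 2.
  D4: a read changed (C1 -3->2) — executes, giving 2.
  A11: a read changed (C1 -3->2; D4 -3->2) — executes, giving 2.
  B9: a read changed (A11 -3->2; C3 -3->2) — executes, giving 2.
  H2: a read changed (B9 -3->2; C3 -3->2) — executes, giving 4.
  G8: a read changed (H2 9->4; B9 -3->2) — executes, giving 6 — identical to its old value.
  E8: dirty, but its reads are unchanged (G8 unchanged); cached -6 stands.
  G6: a read changed (C1 -3->2) — executes, giving 8.
  D5: a read changed (G6 3->8) — executes, giving -6 — identical to its old value.
  G11: dirty, but its reads are unchanged (E8 unchanged, D5 unchanged); cached -6 stands.
  D11: dirty, but its reads are unchanged (D5 unchanged, G11 unchanged); cached 0 stands.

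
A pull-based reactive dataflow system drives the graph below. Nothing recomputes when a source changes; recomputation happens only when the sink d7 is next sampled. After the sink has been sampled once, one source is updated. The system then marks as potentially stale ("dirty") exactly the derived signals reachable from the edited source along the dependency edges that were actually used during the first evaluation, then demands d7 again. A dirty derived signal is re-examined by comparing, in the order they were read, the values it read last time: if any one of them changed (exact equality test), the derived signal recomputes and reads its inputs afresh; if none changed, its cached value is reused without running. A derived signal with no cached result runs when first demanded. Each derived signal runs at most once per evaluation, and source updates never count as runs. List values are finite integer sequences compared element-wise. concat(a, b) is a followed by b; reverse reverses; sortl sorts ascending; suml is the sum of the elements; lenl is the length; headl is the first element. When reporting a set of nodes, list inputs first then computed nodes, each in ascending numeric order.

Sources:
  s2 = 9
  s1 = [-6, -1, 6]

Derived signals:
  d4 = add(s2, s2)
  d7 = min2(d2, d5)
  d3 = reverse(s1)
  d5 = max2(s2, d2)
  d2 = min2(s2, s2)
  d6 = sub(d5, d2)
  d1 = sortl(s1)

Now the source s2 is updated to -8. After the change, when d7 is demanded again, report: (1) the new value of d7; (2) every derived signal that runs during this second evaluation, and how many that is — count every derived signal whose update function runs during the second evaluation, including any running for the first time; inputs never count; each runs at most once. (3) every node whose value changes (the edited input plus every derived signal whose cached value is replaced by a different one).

New value of d7: -8.
Derived signals that run: d2, d5, d7 — 3 in total.
Values that change: s2, d2, d5, d7.

First evaluation (everything demanded from the output):
  d2 = min2(9, 9) = 9
  d5 = max2(9, 9) = 9
  d7 = min2(9, 9) = 9

Propagation after the edit:
  d2: runs — s2 9->-8; s2 9->-8; result -8.
  d5: runs — s2 9->-8; d2 9->-8; result -8.
  d7: runs — d2 9->-8; d5 9->-8; result -8.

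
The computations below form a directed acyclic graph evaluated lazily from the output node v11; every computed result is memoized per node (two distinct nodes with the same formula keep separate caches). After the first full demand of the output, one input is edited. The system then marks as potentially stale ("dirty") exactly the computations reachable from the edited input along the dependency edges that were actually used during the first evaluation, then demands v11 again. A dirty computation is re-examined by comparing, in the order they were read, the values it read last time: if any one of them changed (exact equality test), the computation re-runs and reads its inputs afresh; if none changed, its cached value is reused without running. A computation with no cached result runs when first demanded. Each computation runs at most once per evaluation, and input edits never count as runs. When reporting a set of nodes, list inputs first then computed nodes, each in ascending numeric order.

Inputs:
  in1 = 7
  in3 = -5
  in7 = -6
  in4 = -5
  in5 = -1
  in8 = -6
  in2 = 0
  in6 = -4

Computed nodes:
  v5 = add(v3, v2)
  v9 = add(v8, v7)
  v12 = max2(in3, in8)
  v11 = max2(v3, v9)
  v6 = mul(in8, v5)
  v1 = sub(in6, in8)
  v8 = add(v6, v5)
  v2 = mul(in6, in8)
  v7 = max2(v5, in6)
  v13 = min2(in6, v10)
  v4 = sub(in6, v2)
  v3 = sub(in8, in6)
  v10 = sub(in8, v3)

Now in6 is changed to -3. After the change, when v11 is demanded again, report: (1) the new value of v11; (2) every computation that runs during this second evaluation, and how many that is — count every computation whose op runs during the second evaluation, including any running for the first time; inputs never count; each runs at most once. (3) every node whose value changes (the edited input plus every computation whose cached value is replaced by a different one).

First demand of the output computes:
  v2 = mul(-4, -6) = 24
  v3 = sub(-6, -4) = -2
  v5 = add(-2, 24) = 22
  v6 = mul(-6, 22) = -132
  v7 = max2(22, -4) = 22
  v8 = add(-132, 22) = -110
  v9 = add(-110, 22) = -88
  v11 = max2(-2, -88) = -2

After the edit, cleaning proceeds:
  v2: a read changed (in6 -4->-3) — executes, giving 18.
  v3: a read changed (in6 -4->-3) — executes, giving -3.
  v5: a read changed (v3 -2->-3; v2 24->18) — executes, giving 15.
  v6: a read changed (v5 22->15) — executes, giving -90.
  v7: a read changed (v5 22->15; in6 -4->-3) — executes, giving 15.
  v8: a read changed (v6 -132->-90; v5 22->15) — executes, giving -75.
  v9: a read changed (v8 -110->-75; v7 22->15) — executes, giving -60.
  v11: a read changed (v3 -2->-3; v9 -88->-60) — executes, giving -3.

Demanding v11 again yields -3.
8 computations run: v2, v3, v5, v6, v7, v8, v9, v11.
The nodes whose values change: in6, v2, v3, v5, v6, v7, v8, v9, v11.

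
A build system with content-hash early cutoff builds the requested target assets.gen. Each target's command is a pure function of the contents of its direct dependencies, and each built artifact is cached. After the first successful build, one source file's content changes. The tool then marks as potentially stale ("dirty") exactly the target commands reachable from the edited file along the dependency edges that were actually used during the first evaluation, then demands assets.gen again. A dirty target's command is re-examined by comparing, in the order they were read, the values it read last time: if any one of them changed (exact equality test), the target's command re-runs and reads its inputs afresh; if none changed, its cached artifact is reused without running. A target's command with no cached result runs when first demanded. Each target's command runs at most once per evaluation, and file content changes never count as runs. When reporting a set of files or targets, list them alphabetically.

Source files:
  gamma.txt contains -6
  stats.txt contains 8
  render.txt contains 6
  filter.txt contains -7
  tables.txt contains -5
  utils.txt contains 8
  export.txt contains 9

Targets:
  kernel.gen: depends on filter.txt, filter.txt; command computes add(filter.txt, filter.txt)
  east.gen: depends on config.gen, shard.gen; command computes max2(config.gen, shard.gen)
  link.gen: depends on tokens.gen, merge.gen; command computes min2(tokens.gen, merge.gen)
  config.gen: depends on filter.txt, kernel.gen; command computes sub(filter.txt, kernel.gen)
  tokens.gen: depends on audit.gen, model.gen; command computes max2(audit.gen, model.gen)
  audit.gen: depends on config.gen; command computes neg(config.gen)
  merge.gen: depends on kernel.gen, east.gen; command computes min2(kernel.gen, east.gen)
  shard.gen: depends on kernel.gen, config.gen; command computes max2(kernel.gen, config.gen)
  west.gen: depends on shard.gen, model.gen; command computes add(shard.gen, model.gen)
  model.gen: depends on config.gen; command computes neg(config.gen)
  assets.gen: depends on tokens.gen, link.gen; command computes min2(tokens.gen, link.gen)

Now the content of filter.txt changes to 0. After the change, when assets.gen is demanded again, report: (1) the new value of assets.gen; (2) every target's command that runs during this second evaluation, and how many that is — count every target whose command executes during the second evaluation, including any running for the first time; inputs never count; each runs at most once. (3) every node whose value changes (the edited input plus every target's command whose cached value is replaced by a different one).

New value of assets.gen: 0.
Target commands that run: assets.gen, audit.gen, config.gen, east.gen, kernel.gen, link.gen, merge.gen, model.gen, shard.gen, tokens.gen — 10 in total.
Values that change: assets.gen, audit.gen, config.gen, east.gen, filter.txt, kernel.gen, link.gen, merge.gen, model.gen, shard.gen, tokens.gen.

First evaluation (everything demanded from the output):
  kernel.gen = add(-7, -7) = -14
  config.gen = sub(-7, -14) = 7
  audit.gen = neg(7) = -7
  model.gen = neg(7) = -7
  shard.gen = max2(-14, 7) = 7
  east.gen = max2(7, 7) = 7
  merge.gen = min2(-14, 7) = -14
  tokens.gen = max2(-7, -7) = -7
  link.gen = min2(-7, -14) = -14
  assets.gen = min2(-7, -14) = -14

Propagation after the edit:
  kernel.gen: runs — filter.txt -7->0; filter.txt -7->0; result 0.
  config.gen: runs — filter.txt -7->0; kernel.gen -14->0; result 0.
  audit.gen: runs — config.gen 7->0; result 0.
  model.gen: runs — config.gen 7->0; result 0.
  shard.gen: runs — kernel.gen -14->0; config.gen 7->0; result 0.
  east.gen: runs — config.gen 7->0; shard.gen 7->0; result 0.
  merge.gen: runs — kernel.gen -14->0; east.gen 7->0; result 0.
  tokens.gen: runs — audit.gen -7->0; model.gen -7->0; result 0.
  link.gen: runs — tokens.gen -7->0; merge.gen -14->0; result 0.
  assets.gen: runs — tokens.gen -7->0; link.gen -14->0; result 0.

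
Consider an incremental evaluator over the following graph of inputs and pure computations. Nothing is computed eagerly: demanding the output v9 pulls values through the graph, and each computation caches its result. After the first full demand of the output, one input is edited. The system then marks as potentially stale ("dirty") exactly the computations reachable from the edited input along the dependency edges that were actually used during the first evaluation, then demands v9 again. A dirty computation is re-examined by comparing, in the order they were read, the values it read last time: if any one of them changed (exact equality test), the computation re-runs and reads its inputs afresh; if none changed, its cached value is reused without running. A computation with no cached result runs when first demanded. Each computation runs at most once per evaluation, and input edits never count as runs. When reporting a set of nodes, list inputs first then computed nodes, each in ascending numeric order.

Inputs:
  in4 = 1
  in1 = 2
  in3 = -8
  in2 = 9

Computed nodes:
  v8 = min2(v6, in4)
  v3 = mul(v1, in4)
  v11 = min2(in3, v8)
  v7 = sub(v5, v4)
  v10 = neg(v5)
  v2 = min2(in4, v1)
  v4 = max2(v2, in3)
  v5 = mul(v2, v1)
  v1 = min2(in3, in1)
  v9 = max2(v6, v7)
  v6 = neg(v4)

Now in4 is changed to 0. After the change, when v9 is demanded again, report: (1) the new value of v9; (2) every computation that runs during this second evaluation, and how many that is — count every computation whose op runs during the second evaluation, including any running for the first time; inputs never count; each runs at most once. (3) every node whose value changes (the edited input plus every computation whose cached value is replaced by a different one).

v9 now evaluates to 72.
Run set: v2 (1 run).
Changed values: in4.
The important point: v2 recomputes to an identical value, and the output ends up unchanged.

Initial pass — values computed on the first demand:
  v1 = min2(-8, 2) = -8
  v2 = min2(1, -8) = -8
  v4 = max2(-8, -8) = -8
  v5 = mul(-8, -8) = 64
  v6 = neg(-8) = 8
  v7 = sub(64, -8) = 72
  v9 = max2(8, 72) = 72

Second demand — change propagation:
  v2: re-runs because in4 1->0; new result -8 (unchanged).
  v4: re-examined; everything it read last time is the same (v2 unchanged, in3 unchanged) — cache -8 kept, no run.
  v5: re-examined; everything it read last time is the same (v2 unchanged, v1 unchanged) — cache 64 kept, no run.
  v6: re-examined; everything it read last time is the same (v4 unchanged) — cache 8 kept, no run.
  v7: re-examined; everything it read last time is the same (v5 unchanged, v4 unchanged) — cache 72 kept, no run.
  v9: re-examined; everything it read last time is the same (v6 unchanged, v7 unchanged) — cache 72 kept, no run.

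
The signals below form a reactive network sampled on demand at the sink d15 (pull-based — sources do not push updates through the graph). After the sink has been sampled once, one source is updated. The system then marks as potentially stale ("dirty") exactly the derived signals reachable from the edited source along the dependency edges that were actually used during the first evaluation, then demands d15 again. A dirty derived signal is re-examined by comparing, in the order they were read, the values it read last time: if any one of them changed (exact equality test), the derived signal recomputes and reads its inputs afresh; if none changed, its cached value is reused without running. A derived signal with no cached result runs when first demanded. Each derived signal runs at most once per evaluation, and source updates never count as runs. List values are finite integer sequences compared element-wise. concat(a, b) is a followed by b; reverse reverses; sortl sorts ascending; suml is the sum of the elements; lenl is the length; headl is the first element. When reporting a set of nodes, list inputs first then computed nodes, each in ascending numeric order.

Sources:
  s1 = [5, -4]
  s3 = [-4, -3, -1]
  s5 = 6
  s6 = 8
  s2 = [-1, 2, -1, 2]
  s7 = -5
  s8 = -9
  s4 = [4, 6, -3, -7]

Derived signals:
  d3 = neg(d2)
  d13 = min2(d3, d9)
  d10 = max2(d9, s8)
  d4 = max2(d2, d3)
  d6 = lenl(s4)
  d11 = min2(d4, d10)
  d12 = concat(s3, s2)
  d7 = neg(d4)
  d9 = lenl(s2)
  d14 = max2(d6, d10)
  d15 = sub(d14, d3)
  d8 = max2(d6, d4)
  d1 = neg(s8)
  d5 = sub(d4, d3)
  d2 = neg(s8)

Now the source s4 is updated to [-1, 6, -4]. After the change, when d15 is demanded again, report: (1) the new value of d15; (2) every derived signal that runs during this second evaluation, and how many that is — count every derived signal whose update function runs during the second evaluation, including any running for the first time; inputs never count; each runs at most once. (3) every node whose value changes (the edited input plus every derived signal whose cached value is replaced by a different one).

d15 now evaluates to 13.
Run set: d6, d14 (2 run).
Changed values: s4, d6.
The important point: d14 recomputes to an identical value, and the output ends up unchanged.

Initial pass — values computed on the first demand:
  d2 = neg(-9) = 9
  d3 = neg(9) = -9
  d6 = lenl([4, 6, -3, -7]) = 4
  d9 = lenl([-1, 2, -1, 2]) = 4
  d10 = max2(4, -9) = 4
  d14 = max2(4, 4) = 4
  d15 = sub(4, -9) = 13

Second demand — change propagation:
  d6: re-runs because s4 [4, 6, -3, -7]->[-1, 6, -4]; new result 3.
  d14: re-runs because d6 4->3; new result 4 (unchanged).
  d15: re-examined; everything it read last time is the same (d14 unchanged, d3 unchanged) — cache 13 kept, no run.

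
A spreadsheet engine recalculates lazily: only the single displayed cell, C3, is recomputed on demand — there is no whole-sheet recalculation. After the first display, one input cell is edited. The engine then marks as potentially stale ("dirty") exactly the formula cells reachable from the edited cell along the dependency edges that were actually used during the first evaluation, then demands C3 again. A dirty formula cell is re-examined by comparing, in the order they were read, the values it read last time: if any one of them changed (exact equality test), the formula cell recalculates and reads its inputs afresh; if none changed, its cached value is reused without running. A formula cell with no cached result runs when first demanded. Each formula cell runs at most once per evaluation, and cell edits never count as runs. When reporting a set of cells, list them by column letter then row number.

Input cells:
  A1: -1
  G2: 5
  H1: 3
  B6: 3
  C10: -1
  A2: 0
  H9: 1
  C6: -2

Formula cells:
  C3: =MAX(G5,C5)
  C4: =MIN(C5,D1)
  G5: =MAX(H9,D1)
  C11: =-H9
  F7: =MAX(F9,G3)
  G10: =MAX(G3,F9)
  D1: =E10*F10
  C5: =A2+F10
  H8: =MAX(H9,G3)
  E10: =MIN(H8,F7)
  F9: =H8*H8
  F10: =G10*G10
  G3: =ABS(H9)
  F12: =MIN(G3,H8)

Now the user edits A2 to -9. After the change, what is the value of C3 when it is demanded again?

First evaluation (everything demanded from the output):
  G3 = ABS(1) = 1
  H8 = MAX(1, 1) = 1
  F9 = 1 * 1 = 1
  F7 = MAX(1, 1) = 1
  E10 = MIN(1, 1) = 1
  G10 = MAX(1, 1) = 1
  F10 = 1 * 1 = 1
  C5 = 0 + 1 = 1
  D1 = 1 * 1 = 1
  G5 = MAX(1, 1) = 1
  C3 = MAX(1, 1) = 1

Propagation after the edit:
  C5: runs — A2 0->-9; result -8.
  C3: runs — C5 1->-8; result 1 (same value as before).

New value of C3: 1.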